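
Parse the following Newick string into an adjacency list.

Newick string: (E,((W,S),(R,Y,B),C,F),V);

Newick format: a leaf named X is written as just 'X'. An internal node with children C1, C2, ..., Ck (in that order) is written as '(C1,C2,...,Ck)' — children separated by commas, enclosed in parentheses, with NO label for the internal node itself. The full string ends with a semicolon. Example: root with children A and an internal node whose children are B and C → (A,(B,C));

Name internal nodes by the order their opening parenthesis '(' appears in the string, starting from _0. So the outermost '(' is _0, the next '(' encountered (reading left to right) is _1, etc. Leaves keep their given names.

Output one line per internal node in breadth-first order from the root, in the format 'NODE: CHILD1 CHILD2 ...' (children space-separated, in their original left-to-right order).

Input: (E,((W,S),(R,Y,B),C,F),V);
Scanning left-to-right, naming '(' by encounter order:
  pos 0: '(' -> open internal node _0 (depth 1)
  pos 3: '(' -> open internal node _1 (depth 2)
  pos 4: '(' -> open internal node _2 (depth 3)
  pos 8: ')' -> close internal node _2 (now at depth 2)
  pos 10: '(' -> open internal node _3 (depth 3)
  pos 16: ')' -> close internal node _3 (now at depth 2)
  pos 21: ')' -> close internal node _1 (now at depth 1)
  pos 24: ')' -> close internal node _0 (now at depth 0)
Total internal nodes: 4
BFS adjacency from root:
  _0: E _1 V
  _1: _2 _3 C F
  _2: W S
  _3: R Y B

Answer: _0: E _1 V
_1: _2 _3 C F
_2: W S
_3: R Y B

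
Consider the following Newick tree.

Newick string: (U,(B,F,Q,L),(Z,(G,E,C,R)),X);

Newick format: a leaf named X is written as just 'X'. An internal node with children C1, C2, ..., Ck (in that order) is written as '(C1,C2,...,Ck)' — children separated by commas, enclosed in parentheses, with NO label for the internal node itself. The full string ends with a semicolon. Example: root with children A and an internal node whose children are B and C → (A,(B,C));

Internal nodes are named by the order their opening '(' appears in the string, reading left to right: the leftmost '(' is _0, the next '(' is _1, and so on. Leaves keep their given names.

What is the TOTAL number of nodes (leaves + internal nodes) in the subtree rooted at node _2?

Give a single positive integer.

Answer: 7

Derivation:
Newick: (U,(B,F,Q,L),(Z,(G,E,C,R)),X);
Locate _2: it is the '(' at position 13 (the 3rd '(' reading left to right).
Query: subtree rooted at _2
_2: subtree_size = 1 + 6
  Z: subtree_size = 1 + 0
  _3: subtree_size = 1 + 4
    G: subtree_size = 1 + 0
    E: subtree_size = 1 + 0
    C: subtree_size = 1 + 0
    R: subtree_size = 1 + 0
Total subtree size of _2: 7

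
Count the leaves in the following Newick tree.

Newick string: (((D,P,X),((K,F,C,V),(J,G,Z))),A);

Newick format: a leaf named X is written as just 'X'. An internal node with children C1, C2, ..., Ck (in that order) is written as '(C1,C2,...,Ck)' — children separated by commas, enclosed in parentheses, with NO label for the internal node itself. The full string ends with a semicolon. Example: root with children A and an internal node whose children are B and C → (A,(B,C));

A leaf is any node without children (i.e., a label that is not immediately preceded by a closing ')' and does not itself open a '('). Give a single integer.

Newick: (((D,P,X),((K,F,C,V),(J,G,Z))),A);
Scan left-to-right; a leaf is any maximal label run not followed by '(':
  pos 3: leaf 'D' → count = 1
  pos 5: leaf 'P' → count = 2
  pos 7: leaf 'X' → count = 3
  pos 12: leaf 'K' → count = 4
  pos 14: leaf 'F' → count = 5
  pos 16: leaf 'C' → count = 6
  pos 18: leaf 'V' → count = 7
  pos 22: leaf 'J' → count = 8
  pos 24: leaf 'G' → count = 9
  pos 26: leaf 'Z' → count = 10
  pos 31: leaf 'A' → count = 11
Total leaves: 11

Answer: 11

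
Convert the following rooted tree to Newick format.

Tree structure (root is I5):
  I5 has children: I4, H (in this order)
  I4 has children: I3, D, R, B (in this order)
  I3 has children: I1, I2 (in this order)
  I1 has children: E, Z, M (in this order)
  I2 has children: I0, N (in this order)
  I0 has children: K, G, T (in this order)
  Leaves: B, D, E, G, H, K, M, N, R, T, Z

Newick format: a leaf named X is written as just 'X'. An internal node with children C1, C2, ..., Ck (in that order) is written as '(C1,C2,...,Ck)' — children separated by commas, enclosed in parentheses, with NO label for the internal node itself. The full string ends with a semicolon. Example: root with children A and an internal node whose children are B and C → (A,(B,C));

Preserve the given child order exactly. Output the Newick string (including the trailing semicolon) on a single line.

Answer: ((((E,Z,M),((K,G,T),N)),D,R,B),H);

Derivation:
internal I5 with children ['I4', 'H']
  internal I4 with children ['I3', 'D', 'R', 'B']
    internal I3 with children ['I1', 'I2']
      internal I1 with children ['E', 'Z', 'M']
        leaf 'E' → 'E'
        leaf 'Z' → 'Z'
        leaf 'M' → 'M'
      → '(E,Z,M)'
      internal I2 with children ['I0', 'N']
        internal I0 with children ['K', 'G', 'T']
          leaf 'K' → 'K'
          leaf 'G' → 'G'
          leaf 'T' → 'T'
        → '(K,G,T)'
        leaf 'N' → 'N'
      → '((K,G,T),N)'
    → '((E,Z,M),((K,G,T),N))'
    leaf 'D' → 'D'
    leaf 'R' → 'R'
    leaf 'B' → 'B'
  → '(((E,Z,M),((K,G,T),N)),D,R,B)'
  leaf 'H' → 'H'
→ '((((E,Z,M),((K,G,T),N)),D,R,B),H)'
Final: ((((E,Z,M),((K,G,T),N)),D,R,B),H);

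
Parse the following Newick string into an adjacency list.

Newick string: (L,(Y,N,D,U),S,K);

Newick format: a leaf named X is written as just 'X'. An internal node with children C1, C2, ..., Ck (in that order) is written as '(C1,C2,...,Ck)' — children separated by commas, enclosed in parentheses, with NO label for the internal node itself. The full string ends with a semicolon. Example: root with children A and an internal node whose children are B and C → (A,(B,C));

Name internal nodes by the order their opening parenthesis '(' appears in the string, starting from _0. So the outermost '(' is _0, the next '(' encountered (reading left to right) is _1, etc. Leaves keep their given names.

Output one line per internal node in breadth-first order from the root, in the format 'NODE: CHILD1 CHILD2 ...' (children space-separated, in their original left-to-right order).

Answer: _0: L _1 S K
_1: Y N D U

Derivation:
Input: (L,(Y,N,D,U),S,K);
Scanning left-to-right, naming '(' by encounter order:
  pos 0: '(' -> open internal node _0 (depth 1)
  pos 3: '(' -> open internal node _1 (depth 2)
  pos 11: ')' -> close internal node _1 (now at depth 1)
  pos 16: ')' -> close internal node _0 (now at depth 0)
Total internal nodes: 2
BFS adjacency from root:
  _0: L _1 S K
  _1: Y N D U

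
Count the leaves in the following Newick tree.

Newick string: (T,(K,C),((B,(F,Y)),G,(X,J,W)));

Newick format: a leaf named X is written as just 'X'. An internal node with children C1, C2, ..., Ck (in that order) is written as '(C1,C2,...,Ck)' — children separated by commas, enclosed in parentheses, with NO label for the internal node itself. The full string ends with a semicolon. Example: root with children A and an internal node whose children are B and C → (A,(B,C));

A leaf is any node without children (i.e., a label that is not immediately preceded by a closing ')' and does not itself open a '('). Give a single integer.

Newick: (T,(K,C),((B,(F,Y)),G,(X,J,W)));
Scan left-to-right; a leaf is any maximal label run not followed by '(':
  pos 1: leaf 'T' → count = 1
  pos 4: leaf 'K' → count = 2
  pos 6: leaf 'C' → count = 3
  pos 11: leaf 'B' → count = 4
  pos 14: leaf 'F' → count = 5
  pos 16: leaf 'Y' → count = 6
  pos 20: leaf 'G' → count = 7
  pos 23: leaf 'X' → count = 8
  pos 25: leaf 'J' → count = 9
  pos 27: leaf 'W' → count = 10
Total leaves: 10

Answer: 10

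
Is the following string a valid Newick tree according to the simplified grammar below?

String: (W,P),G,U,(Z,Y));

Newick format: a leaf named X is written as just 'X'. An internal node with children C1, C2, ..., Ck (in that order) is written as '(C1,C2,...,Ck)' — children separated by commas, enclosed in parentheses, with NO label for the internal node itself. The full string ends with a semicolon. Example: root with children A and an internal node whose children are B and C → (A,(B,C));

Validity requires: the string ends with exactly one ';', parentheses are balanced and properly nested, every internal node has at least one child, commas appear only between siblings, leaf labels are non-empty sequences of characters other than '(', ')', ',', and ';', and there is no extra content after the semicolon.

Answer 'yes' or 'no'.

Input: (W,P),G,U,(Z,Y));
Paren balance: 2 '(' vs 3 ')' MISMATCH
Ends with single ';': True
Full parse: FAILS (extra content after tree at pos 5)
Valid: False

Answer: no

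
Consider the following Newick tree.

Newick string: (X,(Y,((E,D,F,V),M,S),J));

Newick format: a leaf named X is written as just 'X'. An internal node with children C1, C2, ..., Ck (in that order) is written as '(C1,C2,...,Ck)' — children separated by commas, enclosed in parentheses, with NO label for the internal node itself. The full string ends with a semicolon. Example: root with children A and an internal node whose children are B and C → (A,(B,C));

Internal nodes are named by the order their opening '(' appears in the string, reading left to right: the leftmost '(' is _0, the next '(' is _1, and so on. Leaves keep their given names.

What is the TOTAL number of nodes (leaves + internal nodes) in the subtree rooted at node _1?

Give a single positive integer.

Newick: (X,(Y,((E,D,F,V),M,S),J));
Locate _1: it is the '(' at position 3 (the 2nd '(' reading left to right).
Query: subtree rooted at _1
_1: subtree_size = 1 + 10
  Y: subtree_size = 1 + 0
  _2: subtree_size = 1 + 7
    _3: subtree_size = 1 + 4
      E: subtree_size = 1 + 0
      D: subtree_size = 1 + 0
      F: subtree_size = 1 + 0
      V: subtree_size = 1 + 0
    M: subtree_size = 1 + 0
    S: subtree_size = 1 + 0
  J: subtree_size = 1 + 0
Total subtree size of _1: 11

Answer: 11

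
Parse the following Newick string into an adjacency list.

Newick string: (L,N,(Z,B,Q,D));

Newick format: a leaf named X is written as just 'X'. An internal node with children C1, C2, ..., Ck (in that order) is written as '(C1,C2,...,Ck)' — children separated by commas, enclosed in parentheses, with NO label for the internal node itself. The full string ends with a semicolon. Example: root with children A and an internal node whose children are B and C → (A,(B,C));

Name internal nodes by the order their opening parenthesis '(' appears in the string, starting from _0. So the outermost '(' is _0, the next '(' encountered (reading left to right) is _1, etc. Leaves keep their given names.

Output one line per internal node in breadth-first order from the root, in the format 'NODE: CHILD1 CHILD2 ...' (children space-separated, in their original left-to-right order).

Answer: _0: L N _1
_1: Z B Q D

Derivation:
Input: (L,N,(Z,B,Q,D));
Scanning left-to-right, naming '(' by encounter order:
  pos 0: '(' -> open internal node _0 (depth 1)
  pos 5: '(' -> open internal node _1 (depth 2)
  pos 13: ')' -> close internal node _1 (now at depth 1)
  pos 14: ')' -> close internal node _0 (now at depth 0)
Total internal nodes: 2
BFS adjacency from root:
  _0: L N _1
  _1: Z B Q D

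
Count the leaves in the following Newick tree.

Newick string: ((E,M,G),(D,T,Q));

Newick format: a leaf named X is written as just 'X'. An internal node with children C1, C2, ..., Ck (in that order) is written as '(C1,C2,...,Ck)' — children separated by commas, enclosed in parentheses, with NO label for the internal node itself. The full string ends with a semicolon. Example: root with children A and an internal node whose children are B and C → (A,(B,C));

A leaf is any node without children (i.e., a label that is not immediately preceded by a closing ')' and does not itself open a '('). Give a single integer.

Newick: ((E,M,G),(D,T,Q));
Scan left-to-right; a leaf is any maximal label run not followed by '(':
  pos 2: leaf 'E' → count = 1
  pos 4: leaf 'M' → count = 2
  pos 6: leaf 'G' → count = 3
  pos 10: leaf 'D' → count = 4
  pos 12: leaf 'T' → count = 5
  pos 14: leaf 'Q' → count = 6
Total leaves: 6

Answer: 6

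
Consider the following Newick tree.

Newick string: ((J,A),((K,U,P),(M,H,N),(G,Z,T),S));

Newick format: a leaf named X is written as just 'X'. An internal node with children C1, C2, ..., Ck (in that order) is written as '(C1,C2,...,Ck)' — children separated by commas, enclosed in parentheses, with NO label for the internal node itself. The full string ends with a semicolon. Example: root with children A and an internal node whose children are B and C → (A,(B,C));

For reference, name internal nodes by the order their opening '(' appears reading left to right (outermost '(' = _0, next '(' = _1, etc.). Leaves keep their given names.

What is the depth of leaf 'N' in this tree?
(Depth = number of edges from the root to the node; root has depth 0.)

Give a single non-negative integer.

Newick: ((J,A),((K,U,P),(M,H,N),(G,Z,T),S));
Naming internals by '(' encounter order: outermost '(' = _0, next = _1, ...
Query node: N
Path from root: _0 -> _2 -> _4 -> N
Depth of N: 3 (number of edges from root)

Answer: 3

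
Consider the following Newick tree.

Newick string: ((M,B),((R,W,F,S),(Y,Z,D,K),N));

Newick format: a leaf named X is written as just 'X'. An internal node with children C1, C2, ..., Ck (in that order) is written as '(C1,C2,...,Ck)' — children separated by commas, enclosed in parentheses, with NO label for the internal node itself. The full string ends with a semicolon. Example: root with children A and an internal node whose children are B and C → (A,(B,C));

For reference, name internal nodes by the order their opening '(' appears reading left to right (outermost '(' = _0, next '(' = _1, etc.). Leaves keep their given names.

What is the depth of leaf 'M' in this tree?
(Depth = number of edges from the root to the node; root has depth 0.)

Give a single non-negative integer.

Answer: 2

Derivation:
Newick: ((M,B),((R,W,F,S),(Y,Z,D,K),N));
Naming internals by '(' encounter order: outermost '(' = _0, next = _1, ...
Query node: M
Path from root: _0 -> _1 -> M
Depth of M: 2 (number of edges from root)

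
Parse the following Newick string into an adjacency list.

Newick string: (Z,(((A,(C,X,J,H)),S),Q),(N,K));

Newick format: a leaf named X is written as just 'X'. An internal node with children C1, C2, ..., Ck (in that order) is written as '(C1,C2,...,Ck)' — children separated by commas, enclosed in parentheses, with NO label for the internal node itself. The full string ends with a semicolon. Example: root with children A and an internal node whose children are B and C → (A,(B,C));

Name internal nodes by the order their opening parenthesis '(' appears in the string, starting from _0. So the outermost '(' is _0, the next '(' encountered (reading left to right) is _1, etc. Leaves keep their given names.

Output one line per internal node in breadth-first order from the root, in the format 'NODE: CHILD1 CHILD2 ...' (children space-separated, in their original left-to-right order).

Input: (Z,(((A,(C,X,J,H)),S),Q),(N,K));
Scanning left-to-right, naming '(' by encounter order:
  pos 0: '(' -> open internal node _0 (depth 1)
  pos 3: '(' -> open internal node _1 (depth 2)
  pos 4: '(' -> open internal node _2 (depth 3)
  pos 5: '(' -> open internal node _3 (depth 4)
  pos 8: '(' -> open internal node _4 (depth 5)
  pos 16: ')' -> close internal node _4 (now at depth 4)
  pos 17: ')' -> close internal node _3 (now at depth 3)
  pos 20: ')' -> close internal node _2 (now at depth 2)
  pos 23: ')' -> close internal node _1 (now at depth 1)
  pos 25: '(' -> open internal node _5 (depth 2)
  pos 29: ')' -> close internal node _5 (now at depth 1)
  pos 30: ')' -> close internal node _0 (now at depth 0)
Total internal nodes: 6
BFS adjacency from root:
  _0: Z _1 _5
  _1: _2 Q
  _5: N K
  _2: _3 S
  _3: A _4
  _4: C X J H

Answer: _0: Z _1 _5
_1: _2 Q
_5: N K
_2: _3 S
_3: A _4
_4: C X J H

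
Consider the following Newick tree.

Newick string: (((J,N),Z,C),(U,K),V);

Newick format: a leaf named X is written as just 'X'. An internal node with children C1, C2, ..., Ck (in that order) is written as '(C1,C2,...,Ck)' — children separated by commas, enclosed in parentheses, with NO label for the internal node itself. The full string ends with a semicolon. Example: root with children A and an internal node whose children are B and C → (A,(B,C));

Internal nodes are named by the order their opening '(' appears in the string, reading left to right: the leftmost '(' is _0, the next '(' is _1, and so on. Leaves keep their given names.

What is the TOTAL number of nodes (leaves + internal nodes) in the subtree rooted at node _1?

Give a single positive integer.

Answer: 6

Derivation:
Newick: (((J,N),Z,C),(U,K),V);
Locate _1: it is the '(' at position 1 (the 2nd '(' reading left to right).
Query: subtree rooted at _1
_1: subtree_size = 1 + 5
  _2: subtree_size = 1 + 2
    J: subtree_size = 1 + 0
    N: subtree_size = 1 + 0
  Z: subtree_size = 1 + 0
  C: subtree_size = 1 + 0
Total subtree size of _1: 6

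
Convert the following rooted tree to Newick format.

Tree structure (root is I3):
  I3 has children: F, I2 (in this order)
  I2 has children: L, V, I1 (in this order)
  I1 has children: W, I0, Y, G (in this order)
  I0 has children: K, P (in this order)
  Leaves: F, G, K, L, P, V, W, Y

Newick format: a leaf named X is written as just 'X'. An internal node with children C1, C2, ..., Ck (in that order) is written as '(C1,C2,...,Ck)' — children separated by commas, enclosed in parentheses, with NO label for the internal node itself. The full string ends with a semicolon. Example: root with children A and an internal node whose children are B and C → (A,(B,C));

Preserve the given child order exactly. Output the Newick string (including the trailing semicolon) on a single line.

Answer: (F,(L,V,(W,(K,P),Y,G)));

Derivation:
internal I3 with children ['F', 'I2']
  leaf 'F' → 'F'
  internal I2 with children ['L', 'V', 'I1']
    leaf 'L' → 'L'
    leaf 'V' → 'V'
    internal I1 with children ['W', 'I0', 'Y', 'G']
      leaf 'W' → 'W'
      internal I0 with children ['K', 'P']
        leaf 'K' → 'K'
        leaf 'P' → 'P'
      → '(K,P)'
      leaf 'Y' → 'Y'
      leaf 'G' → 'G'
    → '(W,(K,P),Y,G)'
  → '(L,V,(W,(K,P),Y,G))'
→ '(F,(L,V,(W,(K,P),Y,G)))'
Final: (F,(L,V,(W,(K,P),Y,G)));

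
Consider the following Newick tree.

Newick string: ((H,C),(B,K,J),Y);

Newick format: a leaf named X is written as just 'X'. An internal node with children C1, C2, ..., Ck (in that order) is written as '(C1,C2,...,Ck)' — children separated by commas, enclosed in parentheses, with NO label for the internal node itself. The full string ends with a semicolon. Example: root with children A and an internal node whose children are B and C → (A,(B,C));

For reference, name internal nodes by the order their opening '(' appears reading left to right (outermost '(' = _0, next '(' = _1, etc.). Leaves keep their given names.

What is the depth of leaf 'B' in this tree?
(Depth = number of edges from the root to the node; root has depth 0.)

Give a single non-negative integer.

Newick: ((H,C),(B,K,J),Y);
Naming internals by '(' encounter order: outermost '(' = _0, next = _1, ...
Query node: B
Path from root: _0 -> _2 -> B
Depth of B: 2 (number of edges from root)

Answer: 2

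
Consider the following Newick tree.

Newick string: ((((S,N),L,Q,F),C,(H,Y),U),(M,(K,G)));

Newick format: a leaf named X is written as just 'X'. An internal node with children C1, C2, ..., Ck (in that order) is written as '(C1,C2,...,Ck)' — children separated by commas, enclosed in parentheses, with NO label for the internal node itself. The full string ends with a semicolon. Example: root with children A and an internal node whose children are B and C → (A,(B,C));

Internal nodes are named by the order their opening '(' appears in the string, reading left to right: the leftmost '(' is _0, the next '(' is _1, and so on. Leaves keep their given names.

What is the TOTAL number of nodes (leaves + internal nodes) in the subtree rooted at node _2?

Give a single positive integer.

Newick: ((((S,N),L,Q,F),C,(H,Y),U),(M,(K,G)));
Locate _2: it is the '(' at position 2 (the 3rd '(' reading left to right).
Query: subtree rooted at _2
_2: subtree_size = 1 + 6
  _3: subtree_size = 1 + 2
    S: subtree_size = 1 + 0
    N: subtree_size = 1 + 0
  L: subtree_size = 1 + 0
  Q: subtree_size = 1 + 0
  F: subtree_size = 1 + 0
Total subtree size of _2: 7

Answer: 7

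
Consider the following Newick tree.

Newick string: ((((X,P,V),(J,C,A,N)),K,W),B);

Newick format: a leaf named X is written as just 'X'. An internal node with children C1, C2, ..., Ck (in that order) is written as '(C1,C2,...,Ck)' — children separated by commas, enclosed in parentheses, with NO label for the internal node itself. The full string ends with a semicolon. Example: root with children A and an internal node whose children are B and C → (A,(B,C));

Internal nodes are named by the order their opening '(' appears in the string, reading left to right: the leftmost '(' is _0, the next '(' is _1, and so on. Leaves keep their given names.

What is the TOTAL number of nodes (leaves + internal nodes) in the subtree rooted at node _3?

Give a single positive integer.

Answer: 4

Derivation:
Newick: ((((X,P,V),(J,C,A,N)),K,W),B);
Locate _3: it is the '(' at position 3 (the 4th '(' reading left to right).
Query: subtree rooted at _3
_3: subtree_size = 1 + 3
  X: subtree_size = 1 + 0
  P: subtree_size = 1 + 0
  V: subtree_size = 1 + 0
Total subtree size of _3: 4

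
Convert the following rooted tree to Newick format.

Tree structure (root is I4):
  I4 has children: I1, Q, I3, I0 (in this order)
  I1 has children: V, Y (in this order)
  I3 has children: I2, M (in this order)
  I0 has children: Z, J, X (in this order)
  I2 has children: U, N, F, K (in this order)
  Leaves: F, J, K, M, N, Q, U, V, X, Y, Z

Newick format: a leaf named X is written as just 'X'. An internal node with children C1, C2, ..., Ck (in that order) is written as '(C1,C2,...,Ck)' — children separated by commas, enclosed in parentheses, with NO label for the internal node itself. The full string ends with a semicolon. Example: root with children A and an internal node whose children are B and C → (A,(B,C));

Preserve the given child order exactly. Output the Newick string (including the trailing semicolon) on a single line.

Answer: ((V,Y),Q,((U,N,F,K),M),(Z,J,X));

Derivation:
internal I4 with children ['I1', 'Q', 'I3', 'I0']
  internal I1 with children ['V', 'Y']
    leaf 'V' → 'V'
    leaf 'Y' → 'Y'
  → '(V,Y)'
  leaf 'Q' → 'Q'
  internal I3 with children ['I2', 'M']
    internal I2 with children ['U', 'N', 'F', 'K']
      leaf 'U' → 'U'
      leaf 'N' → 'N'
      leaf 'F' → 'F'
      leaf 'K' → 'K'
    → '(U,N,F,K)'
    leaf 'M' → 'M'
  → '((U,N,F,K),M)'
  internal I0 with children ['Z', 'J', 'X']
    leaf 'Z' → 'Z'
    leaf 'J' → 'J'
    leaf 'X' → 'X'
  → '(Z,J,X)'
→ '((V,Y),Q,((U,N,F,K),M),(Z,J,X))'
Final: ((V,Y),Q,((U,N,F,K),M),(Z,J,X));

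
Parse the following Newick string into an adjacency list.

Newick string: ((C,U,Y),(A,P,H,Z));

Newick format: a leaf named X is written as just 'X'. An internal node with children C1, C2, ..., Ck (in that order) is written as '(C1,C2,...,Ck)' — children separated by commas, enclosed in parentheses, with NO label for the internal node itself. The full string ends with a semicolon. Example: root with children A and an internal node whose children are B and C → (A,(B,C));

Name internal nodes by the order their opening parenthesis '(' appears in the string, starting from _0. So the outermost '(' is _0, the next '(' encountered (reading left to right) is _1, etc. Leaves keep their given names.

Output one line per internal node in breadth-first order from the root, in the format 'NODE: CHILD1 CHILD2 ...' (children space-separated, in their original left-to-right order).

Answer: _0: _1 _2
_1: C U Y
_2: A P H Z

Derivation:
Input: ((C,U,Y),(A,P,H,Z));
Scanning left-to-right, naming '(' by encounter order:
  pos 0: '(' -> open internal node _0 (depth 1)
  pos 1: '(' -> open internal node _1 (depth 2)
  pos 7: ')' -> close internal node _1 (now at depth 1)
  pos 9: '(' -> open internal node _2 (depth 2)
  pos 17: ')' -> close internal node _2 (now at depth 1)
  pos 18: ')' -> close internal node _0 (now at depth 0)
Total internal nodes: 3
BFS adjacency from root:
  _0: _1 _2
  _1: C U Y
  _2: A P H Z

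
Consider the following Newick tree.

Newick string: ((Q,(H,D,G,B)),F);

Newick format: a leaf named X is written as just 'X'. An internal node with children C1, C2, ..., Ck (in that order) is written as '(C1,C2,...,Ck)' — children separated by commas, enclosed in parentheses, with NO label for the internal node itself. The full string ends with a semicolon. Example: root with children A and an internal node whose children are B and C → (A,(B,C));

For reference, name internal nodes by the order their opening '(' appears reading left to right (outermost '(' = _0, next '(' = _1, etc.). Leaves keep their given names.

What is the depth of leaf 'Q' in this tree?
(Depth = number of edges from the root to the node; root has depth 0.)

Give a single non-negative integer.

Newick: ((Q,(H,D,G,B)),F);
Naming internals by '(' encounter order: outermost '(' = _0, next = _1, ...
Query node: Q
Path from root: _0 -> _1 -> Q
Depth of Q: 2 (number of edges from root)

Answer: 2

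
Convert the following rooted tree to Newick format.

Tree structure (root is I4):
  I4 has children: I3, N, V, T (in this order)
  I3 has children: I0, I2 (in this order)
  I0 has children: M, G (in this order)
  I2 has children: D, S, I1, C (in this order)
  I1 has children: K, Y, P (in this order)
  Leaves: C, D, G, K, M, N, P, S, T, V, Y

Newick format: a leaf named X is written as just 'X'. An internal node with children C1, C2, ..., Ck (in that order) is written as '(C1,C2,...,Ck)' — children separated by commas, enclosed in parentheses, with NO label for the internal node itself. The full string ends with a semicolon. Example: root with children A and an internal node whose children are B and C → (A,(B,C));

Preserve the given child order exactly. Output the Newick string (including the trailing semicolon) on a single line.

internal I4 with children ['I3', 'N', 'V', 'T']
  internal I3 with children ['I0', 'I2']
    internal I0 with children ['M', 'G']
      leaf 'M' → 'M'
      leaf 'G' → 'G'
    → '(M,G)'
    internal I2 with children ['D', 'S', 'I1', 'C']
      leaf 'D' → 'D'
      leaf 'S' → 'S'
      internal I1 with children ['K', 'Y', 'P']
        leaf 'K' → 'K'
        leaf 'Y' → 'Y'
        leaf 'P' → 'P'
      → '(K,Y,P)'
      leaf 'C' → 'C'
    → '(D,S,(K,Y,P),C)'
  → '((M,G),(D,S,(K,Y,P),C))'
  leaf 'N' → 'N'
  leaf 'V' → 'V'
  leaf 'T' → 'T'
→ '(((M,G),(D,S,(K,Y,P),C)),N,V,T)'
Final: (((M,G),(D,S,(K,Y,P),C)),N,V,T);

Answer: (((M,G),(D,S,(K,Y,P),C)),N,V,T);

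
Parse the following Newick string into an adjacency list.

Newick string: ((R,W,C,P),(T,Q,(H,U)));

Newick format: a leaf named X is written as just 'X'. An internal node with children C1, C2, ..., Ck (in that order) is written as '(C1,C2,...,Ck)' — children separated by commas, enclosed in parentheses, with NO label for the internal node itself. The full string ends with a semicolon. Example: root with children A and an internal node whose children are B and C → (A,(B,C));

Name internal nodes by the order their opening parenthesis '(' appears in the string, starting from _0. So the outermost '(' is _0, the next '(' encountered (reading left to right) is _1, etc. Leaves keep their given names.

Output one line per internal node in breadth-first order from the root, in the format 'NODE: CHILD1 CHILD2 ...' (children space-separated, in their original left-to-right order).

Answer: _0: _1 _2
_1: R W C P
_2: T Q _3
_3: H U

Derivation:
Input: ((R,W,C,P),(T,Q,(H,U)));
Scanning left-to-right, naming '(' by encounter order:
  pos 0: '(' -> open internal node _0 (depth 1)
  pos 1: '(' -> open internal node _1 (depth 2)
  pos 9: ')' -> close internal node _1 (now at depth 1)
  pos 11: '(' -> open internal node _2 (depth 2)
  pos 16: '(' -> open internal node _3 (depth 3)
  pos 20: ')' -> close internal node _3 (now at depth 2)
  pos 21: ')' -> close internal node _2 (now at depth 1)
  pos 22: ')' -> close internal node _0 (now at depth 0)
Total internal nodes: 4
BFS adjacency from root:
  _0: _1 _2
  _1: R W C P
  _2: T Q _3
  _3: H U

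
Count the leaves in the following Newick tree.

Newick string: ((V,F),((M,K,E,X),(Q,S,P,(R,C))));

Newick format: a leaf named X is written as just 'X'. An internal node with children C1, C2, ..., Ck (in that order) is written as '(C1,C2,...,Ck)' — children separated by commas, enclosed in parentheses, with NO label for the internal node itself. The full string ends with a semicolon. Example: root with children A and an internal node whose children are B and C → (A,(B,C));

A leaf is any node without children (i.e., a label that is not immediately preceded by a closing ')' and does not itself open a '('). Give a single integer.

Answer: 11

Derivation:
Newick: ((V,F),((M,K,E,X),(Q,S,P,(R,C))));
Scan left-to-right; a leaf is any maximal label run not followed by '(':
  pos 2: leaf 'V' → count = 1
  pos 4: leaf 'F' → count = 2
  pos 9: leaf 'M' → count = 3
  pos 11: leaf 'K' → count = 4
  pos 13: leaf 'E' → count = 5
  pos 15: leaf 'X' → count = 6
  pos 19: leaf 'Q' → count = 7
  pos 21: leaf 'S' → count = 8
  pos 23: leaf 'P' → count = 9
  pos 26: leaf 'R' → count = 10
  pos 28: leaf 'C' → count = 11
Total leaves: 11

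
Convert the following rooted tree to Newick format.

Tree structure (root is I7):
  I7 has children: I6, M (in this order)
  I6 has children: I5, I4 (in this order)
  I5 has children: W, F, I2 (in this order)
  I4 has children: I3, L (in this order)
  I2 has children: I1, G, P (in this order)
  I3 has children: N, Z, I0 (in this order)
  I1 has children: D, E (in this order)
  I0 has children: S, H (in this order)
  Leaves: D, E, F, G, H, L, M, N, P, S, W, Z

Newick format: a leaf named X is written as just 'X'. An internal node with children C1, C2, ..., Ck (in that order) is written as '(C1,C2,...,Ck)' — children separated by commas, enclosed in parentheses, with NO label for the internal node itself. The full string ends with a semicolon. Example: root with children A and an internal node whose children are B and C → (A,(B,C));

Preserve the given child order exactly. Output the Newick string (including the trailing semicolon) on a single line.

internal I7 with children ['I6', 'M']
  internal I6 with children ['I5', 'I4']
    internal I5 with children ['W', 'F', 'I2']
      leaf 'W' → 'W'
      leaf 'F' → 'F'
      internal I2 with children ['I1', 'G', 'P']
        internal I1 with children ['D', 'E']
          leaf 'D' → 'D'
          leaf 'E' → 'E'
        → '(D,E)'
        leaf 'G' → 'G'
        leaf 'P' → 'P'
      → '((D,E),G,P)'
    → '(W,F,((D,E),G,P))'
    internal I4 with children ['I3', 'L']
      internal I3 with children ['N', 'Z', 'I0']
        leaf 'N' → 'N'
        leaf 'Z' → 'Z'
        internal I0 with children ['S', 'H']
          leaf 'S' → 'S'
          leaf 'H' → 'H'
        → '(S,H)'
      → '(N,Z,(S,H))'
      leaf 'L' → 'L'
    → '((N,Z,(S,H)),L)'
  → '((W,F,((D,E),G,P)),((N,Z,(S,H)),L))'
  leaf 'M' → 'M'
→ '(((W,F,((D,E),G,P)),((N,Z,(S,H)),L)),M)'
Final: (((W,F,((D,E),G,P)),((N,Z,(S,H)),L)),M);

Answer: (((W,F,((D,E),G,P)),((N,Z,(S,H)),L)),M);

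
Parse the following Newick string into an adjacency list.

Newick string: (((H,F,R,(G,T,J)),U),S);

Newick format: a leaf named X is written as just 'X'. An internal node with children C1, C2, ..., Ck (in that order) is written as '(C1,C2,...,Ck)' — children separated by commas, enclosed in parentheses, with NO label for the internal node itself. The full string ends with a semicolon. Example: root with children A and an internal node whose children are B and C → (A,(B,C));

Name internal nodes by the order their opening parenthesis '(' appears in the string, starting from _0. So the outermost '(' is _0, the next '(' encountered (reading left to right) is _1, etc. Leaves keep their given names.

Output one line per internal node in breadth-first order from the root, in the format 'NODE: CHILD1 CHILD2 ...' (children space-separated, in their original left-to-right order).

Answer: _0: _1 S
_1: _2 U
_2: H F R _3
_3: G T J

Derivation:
Input: (((H,F,R,(G,T,J)),U),S);
Scanning left-to-right, naming '(' by encounter order:
  pos 0: '(' -> open internal node _0 (depth 1)
  pos 1: '(' -> open internal node _1 (depth 2)
  pos 2: '(' -> open internal node _2 (depth 3)
  pos 9: '(' -> open internal node _3 (depth 4)
  pos 15: ')' -> close internal node _3 (now at depth 3)
  pos 16: ')' -> close internal node _2 (now at depth 2)
  pos 19: ')' -> close internal node _1 (now at depth 1)
  pos 22: ')' -> close internal node _0 (now at depth 0)
Total internal nodes: 4
BFS adjacency from root:
  _0: _1 S
  _1: _2 U
  _2: H F R _3
  _3: G T J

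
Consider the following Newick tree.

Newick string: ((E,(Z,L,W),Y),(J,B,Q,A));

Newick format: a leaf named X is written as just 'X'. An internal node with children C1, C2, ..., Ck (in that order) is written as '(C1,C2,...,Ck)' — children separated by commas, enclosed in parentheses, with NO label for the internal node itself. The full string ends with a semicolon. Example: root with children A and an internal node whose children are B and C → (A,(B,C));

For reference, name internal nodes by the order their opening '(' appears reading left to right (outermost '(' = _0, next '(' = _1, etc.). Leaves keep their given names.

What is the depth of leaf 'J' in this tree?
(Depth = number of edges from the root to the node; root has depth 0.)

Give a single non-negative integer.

Answer: 2

Derivation:
Newick: ((E,(Z,L,W),Y),(J,B,Q,A));
Naming internals by '(' encounter order: outermost '(' = _0, next = _1, ...
Query node: J
Path from root: _0 -> _3 -> J
Depth of J: 2 (number of edges from root)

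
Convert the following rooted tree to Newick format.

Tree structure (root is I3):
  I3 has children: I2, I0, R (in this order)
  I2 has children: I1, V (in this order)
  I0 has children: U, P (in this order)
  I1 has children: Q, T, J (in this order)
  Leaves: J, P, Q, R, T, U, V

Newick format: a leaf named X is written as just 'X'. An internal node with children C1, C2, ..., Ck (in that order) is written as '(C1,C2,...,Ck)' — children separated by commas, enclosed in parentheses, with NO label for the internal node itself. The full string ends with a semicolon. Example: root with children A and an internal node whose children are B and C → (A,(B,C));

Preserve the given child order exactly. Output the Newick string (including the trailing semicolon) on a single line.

internal I3 with children ['I2', 'I0', 'R']
  internal I2 with children ['I1', 'V']
    internal I1 with children ['Q', 'T', 'J']
      leaf 'Q' → 'Q'
      leaf 'T' → 'T'
      leaf 'J' → 'J'
    → '(Q,T,J)'
    leaf 'V' → 'V'
  → '((Q,T,J),V)'
  internal I0 with children ['U', 'P']
    leaf 'U' → 'U'
    leaf 'P' → 'P'
  → '(U,P)'
  leaf 'R' → 'R'
→ '(((Q,T,J),V),(U,P),R)'
Final: (((Q,T,J),V),(U,P),R);

Answer: (((Q,T,J),V),(U,P),R);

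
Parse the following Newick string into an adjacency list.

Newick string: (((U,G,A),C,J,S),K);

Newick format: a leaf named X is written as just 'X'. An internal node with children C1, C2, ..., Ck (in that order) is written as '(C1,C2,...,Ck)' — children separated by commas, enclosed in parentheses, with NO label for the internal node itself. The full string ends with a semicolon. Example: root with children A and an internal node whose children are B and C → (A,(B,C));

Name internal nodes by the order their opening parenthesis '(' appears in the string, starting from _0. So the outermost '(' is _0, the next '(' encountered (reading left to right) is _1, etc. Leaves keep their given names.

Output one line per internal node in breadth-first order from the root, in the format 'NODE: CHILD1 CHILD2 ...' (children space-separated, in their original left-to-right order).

Answer: _0: _1 K
_1: _2 C J S
_2: U G A

Derivation:
Input: (((U,G,A),C,J,S),K);
Scanning left-to-right, naming '(' by encounter order:
  pos 0: '(' -> open internal node _0 (depth 1)
  pos 1: '(' -> open internal node _1 (depth 2)
  pos 2: '(' -> open internal node _2 (depth 3)
  pos 8: ')' -> close internal node _2 (now at depth 2)
  pos 15: ')' -> close internal node _1 (now at depth 1)
  pos 18: ')' -> close internal node _0 (now at depth 0)
Total internal nodes: 3
BFS adjacency from root:
  _0: _1 K
  _1: _2 C J S
  _2: U G A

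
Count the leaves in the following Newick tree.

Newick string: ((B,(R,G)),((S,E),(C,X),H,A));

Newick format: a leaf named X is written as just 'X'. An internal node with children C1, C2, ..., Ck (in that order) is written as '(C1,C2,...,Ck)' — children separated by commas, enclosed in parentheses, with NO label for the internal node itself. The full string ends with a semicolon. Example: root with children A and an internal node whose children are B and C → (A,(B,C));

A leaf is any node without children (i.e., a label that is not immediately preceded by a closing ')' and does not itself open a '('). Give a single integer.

Answer: 9

Derivation:
Newick: ((B,(R,G)),((S,E),(C,X),H,A));
Scan left-to-right; a leaf is any maximal label run not followed by '(':
  pos 2: leaf 'B' → count = 1
  pos 5: leaf 'R' → count = 2
  pos 7: leaf 'G' → count = 3
  pos 13: leaf 'S' → count = 4
  pos 15: leaf 'E' → count = 5
  pos 19: leaf 'C' → count = 6
  pos 21: leaf 'X' → count = 7
  pos 24: leaf 'H' → count = 8
  pos 26: leaf 'A' → count = 9
Total leaves: 9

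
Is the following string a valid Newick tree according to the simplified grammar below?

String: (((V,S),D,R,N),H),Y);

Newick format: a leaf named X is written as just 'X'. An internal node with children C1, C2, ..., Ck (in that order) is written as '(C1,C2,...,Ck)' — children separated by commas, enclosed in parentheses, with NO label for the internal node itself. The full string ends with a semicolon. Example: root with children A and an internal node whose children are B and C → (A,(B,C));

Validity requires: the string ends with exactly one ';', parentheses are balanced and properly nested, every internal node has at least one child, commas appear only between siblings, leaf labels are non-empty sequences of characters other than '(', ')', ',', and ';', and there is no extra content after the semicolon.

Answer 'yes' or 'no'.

Input: (((V,S),D,R,N),H),Y);
Paren balance: 3 '(' vs 4 ')' MISMATCH
Ends with single ';': True
Full parse: FAILS (extra content after tree at pos 17)
Valid: False

Answer: no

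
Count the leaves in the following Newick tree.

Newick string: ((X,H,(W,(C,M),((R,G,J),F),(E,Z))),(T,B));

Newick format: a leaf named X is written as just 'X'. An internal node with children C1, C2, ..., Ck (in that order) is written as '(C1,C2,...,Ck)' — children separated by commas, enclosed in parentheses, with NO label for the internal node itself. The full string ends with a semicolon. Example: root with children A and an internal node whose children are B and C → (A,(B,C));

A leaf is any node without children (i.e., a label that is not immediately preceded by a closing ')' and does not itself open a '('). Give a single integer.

Answer: 13

Derivation:
Newick: ((X,H,(W,(C,M),((R,G,J),F),(E,Z))),(T,B));
Scan left-to-right; a leaf is any maximal label run not followed by '(':
  pos 2: leaf 'X' → count = 1
  pos 4: leaf 'H' → count = 2
  pos 7: leaf 'W' → count = 3
  pos 10: leaf 'C' → count = 4
  pos 12: leaf 'M' → count = 5
  pos 17: leaf 'R' → count = 6
  pos 19: leaf 'G' → count = 7
  pos 21: leaf 'J' → count = 8
  pos 24: leaf 'F' → count = 9
  pos 28: leaf 'E' → count = 10
  pos 30: leaf 'Z' → count = 11
  pos 36: leaf 'T' → count = 12
  pos 38: leaf 'B' → count = 13
Total leaves: 13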